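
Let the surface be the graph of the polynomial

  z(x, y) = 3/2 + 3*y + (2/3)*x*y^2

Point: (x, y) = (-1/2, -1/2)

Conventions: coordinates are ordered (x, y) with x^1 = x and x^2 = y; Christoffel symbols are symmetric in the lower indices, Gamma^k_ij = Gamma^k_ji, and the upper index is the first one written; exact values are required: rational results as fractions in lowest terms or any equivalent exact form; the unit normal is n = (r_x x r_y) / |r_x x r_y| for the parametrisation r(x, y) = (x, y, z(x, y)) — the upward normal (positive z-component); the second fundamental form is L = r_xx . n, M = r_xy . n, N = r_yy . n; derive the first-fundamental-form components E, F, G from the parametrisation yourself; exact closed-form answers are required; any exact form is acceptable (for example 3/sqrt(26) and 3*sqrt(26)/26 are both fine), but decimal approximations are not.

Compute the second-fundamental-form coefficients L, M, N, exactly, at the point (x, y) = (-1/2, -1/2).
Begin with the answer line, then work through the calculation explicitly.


Answer: L = 0, M = -4*sqrt(437)/437, N = -4*sqrt(437)/437

z_x = 1/6, z_y = 10/3, z_xx = 0, z_xy = -2/3, z_yy = -2/3
E = 37/36, F = 5/9, G = 109/9; answer radicand W^2 = 437/36
unnormalised second-form numerators: l = 0, m = -2/3, n = -2/3; L = l/sqrt(437/36), and similarly M = m/sqrt(W^2), N = n/sqrt(W^2)


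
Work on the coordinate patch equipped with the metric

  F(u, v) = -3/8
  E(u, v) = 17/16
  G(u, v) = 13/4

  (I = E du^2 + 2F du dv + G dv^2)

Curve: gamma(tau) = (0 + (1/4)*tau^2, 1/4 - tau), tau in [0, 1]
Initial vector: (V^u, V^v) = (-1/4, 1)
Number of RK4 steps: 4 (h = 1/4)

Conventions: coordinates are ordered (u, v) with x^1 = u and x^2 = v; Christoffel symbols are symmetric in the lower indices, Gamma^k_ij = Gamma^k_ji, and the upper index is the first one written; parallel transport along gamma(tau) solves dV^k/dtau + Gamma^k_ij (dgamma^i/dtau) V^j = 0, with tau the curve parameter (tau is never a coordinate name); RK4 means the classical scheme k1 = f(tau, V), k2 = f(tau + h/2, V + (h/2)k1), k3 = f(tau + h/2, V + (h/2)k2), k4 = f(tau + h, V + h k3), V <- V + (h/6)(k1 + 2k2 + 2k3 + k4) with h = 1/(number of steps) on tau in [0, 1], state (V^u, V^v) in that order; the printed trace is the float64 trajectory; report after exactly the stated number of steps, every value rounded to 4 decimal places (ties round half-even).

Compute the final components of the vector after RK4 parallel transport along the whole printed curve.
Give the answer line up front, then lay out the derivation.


Answer: V^u = -0.2500, V^v = 1.0000

gamma'(tau) = ((1/2)*tau, -1); f(tau, V)^k = -Gamma^k_ij(gamma(tau)) gamma'^i(tau) V^j; h = 1/4; intermediate values shown to 6 dp
curve data and Christoffel symbols at the stage parameters:
  tau = 0.000000: gamma = (0.000000, 0.250000), gamma' = (0.000000, -1.000000); Gamma_uuu = 0.000000, Gamma_uuv = 0.000000, Gamma_uvv = 0.000000, Gamma_vuu = 0.000000, Gamma_vuv = 0.000000, Gamma_vvv = 0.000000
  tau = 0.125000: gamma = (0.003906, 0.125000), gamma' = (0.062500, -1.000000); Gamma_uuu = 0.000000, Gamma_uuv = 0.000000, Gamma_uvv = 0.000000, Gamma_vuu = 0.000000, Gamma_vuv = 0.000000, Gamma_vvv = 0.000000
  tau = 0.250000: gamma = (0.015625, 0.000000), gamma' = (0.125000, -1.000000); Gamma_uuu = 0.000000, Gamma_uuv = 0.000000, Gamma_uvv = 0.000000, Gamma_vuu = 0.000000, Gamma_vuv = 0.000000, Gamma_vvv = 0.000000
  tau = 0.375000: gamma = (0.035156, -0.125000), gamma' = (0.187500, -1.000000); Gamma_uuu = 0.000000, Gamma_uuv = 0.000000, Gamma_uvv = 0.000000, Gamma_vuu = 0.000000, Gamma_vuv = 0.000000, Gamma_vvv = 0.000000
  tau = 0.500000: gamma = (0.062500, -0.250000), gamma' = (0.250000, -1.000000); Gamma_uuu = 0.000000, Gamma_uuv = 0.000000, Gamma_uvv = 0.000000, Gamma_vuu = 0.000000, Gamma_vuv = 0.000000, Gamma_vvv = 0.000000
  tau = 0.625000: gamma = (0.097656, -0.375000), gamma' = (0.312500, -1.000000); Gamma_uuu = 0.000000, Gamma_uuv = 0.000000, Gamma_uvv = 0.000000, Gamma_vuu = 0.000000, Gamma_vuv = 0.000000, Gamma_vvv = 0.000000
  tau = 0.750000: gamma = (0.140625, -0.500000), gamma' = (0.375000, -1.000000); Gamma_uuu = 0.000000, Gamma_uuv = 0.000000, Gamma_uvv = 0.000000, Gamma_vuu = 0.000000, Gamma_vuv = 0.000000, Gamma_vvv = 0.000000
  tau = 0.875000: gamma = (0.191406, -0.625000), gamma' = (0.437500, -1.000000); Gamma_uuu = 0.000000, Gamma_uuv = 0.000000, Gamma_uvv = 0.000000, Gamma_vuu = 0.000000, Gamma_vuv = 0.000000, Gamma_vvv = 0.000000
  tau = 1.000000: gamma = (0.250000, -0.750000), gamma' = (0.500000, -1.000000); Gamma_uuu = 0.000000, Gamma_uuv = 0.000000, Gamma_uvv = 0.000000, Gamma_vuu = 0.000000, Gamma_vuv = 0.000000, Gamma_vvv = 0.000000
step 0: V^u = -0.2500, V^v = 1.0000
step 1: k1 = (0.000000, 0.000000), k2 = (0.000000, 0.000000), k3 = (0.000000, 0.000000), k4 = (0.000000, 0.000000); V <- V + (h/6)(k1 + 2k2 + 2k3 + k4): V^u = -0.2500, V^v = 1.0000
step 2: k1 = (0.000000, 0.000000), k2 = (0.000000, 0.000000), k3 = (0.000000, 0.000000), k4 = (0.000000, 0.000000); V <- V + (h/6)(k1 + 2k2 + 2k3 + k4): V^u = -0.2500, V^v = 1.0000
step 3: k1 = (0.000000, 0.000000), k2 = (0.000000, 0.000000), k3 = (0.000000, 0.000000), k4 = (0.000000, 0.000000); V <- V + (h/6)(k1 + 2k2 + 2k3 + k4): V^u = -0.2500, V^v = 1.0000
step 4: k1 = (0.000000, 0.000000), k2 = (0.000000, 0.000000), k3 = (0.000000, 0.000000), k4 = (0.000000, 0.000000); V <- V + (h/6)(k1 + 2k2 + 2k3 + k4): V^u = -0.2500, V^v = 1.0000


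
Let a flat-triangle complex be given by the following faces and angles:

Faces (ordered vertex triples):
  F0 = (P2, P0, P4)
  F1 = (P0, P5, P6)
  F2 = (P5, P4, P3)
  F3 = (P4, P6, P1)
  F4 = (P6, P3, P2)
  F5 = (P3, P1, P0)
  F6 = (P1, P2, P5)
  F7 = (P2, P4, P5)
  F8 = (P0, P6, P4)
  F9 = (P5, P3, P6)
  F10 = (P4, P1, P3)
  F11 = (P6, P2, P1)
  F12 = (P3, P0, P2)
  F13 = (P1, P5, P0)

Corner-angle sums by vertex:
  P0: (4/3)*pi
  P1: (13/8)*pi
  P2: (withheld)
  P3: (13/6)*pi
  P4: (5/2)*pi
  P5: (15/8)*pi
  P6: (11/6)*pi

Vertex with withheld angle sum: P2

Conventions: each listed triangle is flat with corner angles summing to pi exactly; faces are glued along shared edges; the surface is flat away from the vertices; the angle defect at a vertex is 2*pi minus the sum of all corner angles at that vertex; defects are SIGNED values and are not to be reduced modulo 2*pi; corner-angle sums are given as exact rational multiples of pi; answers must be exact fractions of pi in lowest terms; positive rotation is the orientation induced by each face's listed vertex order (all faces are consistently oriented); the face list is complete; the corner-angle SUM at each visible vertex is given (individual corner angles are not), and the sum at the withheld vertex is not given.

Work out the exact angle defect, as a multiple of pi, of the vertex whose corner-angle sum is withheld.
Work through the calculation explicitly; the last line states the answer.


V = 7, E = 21, F = 14; chi = V - E + F = 0
Gauss-Bonnet: total defect = 2*pi*chi = 0; visible defects sum to (2/3)*pi

Answer: defect(P2) = (-2/3)*pi


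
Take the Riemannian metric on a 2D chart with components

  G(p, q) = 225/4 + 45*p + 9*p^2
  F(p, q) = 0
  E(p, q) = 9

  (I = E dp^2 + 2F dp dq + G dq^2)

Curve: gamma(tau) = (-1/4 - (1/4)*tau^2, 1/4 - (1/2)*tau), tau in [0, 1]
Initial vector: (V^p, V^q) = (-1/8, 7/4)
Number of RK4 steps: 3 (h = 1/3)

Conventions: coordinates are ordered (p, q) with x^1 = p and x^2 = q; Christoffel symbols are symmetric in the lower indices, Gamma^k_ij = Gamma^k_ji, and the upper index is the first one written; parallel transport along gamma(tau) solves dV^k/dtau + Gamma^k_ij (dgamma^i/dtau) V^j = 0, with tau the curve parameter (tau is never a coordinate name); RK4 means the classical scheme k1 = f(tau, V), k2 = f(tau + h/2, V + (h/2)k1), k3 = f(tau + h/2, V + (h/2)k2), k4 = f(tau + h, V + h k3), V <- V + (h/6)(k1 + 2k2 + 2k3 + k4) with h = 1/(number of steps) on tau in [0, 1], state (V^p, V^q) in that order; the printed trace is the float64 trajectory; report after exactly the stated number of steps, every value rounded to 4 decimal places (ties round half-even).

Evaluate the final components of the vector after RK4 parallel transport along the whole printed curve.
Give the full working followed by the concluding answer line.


gamma'(tau) = (-(1/2)*tau, -1/2); f(tau, V)^k = -Gamma^k_ij(gamma(tau)) gamma'^i(tau) V^j; h = 1/3; intermediate values shown to 6 dp
curve data and Christoffel symbols at the stage parameters:
  tau = 0.000000: gamma = (-0.250000, 0.250000), gamma' = (0.000000, -0.500000); Gamma_ppp = 0.000000, Gamma_ppq = 0.000000, Gamma_pqq = -2.250000, Gamma_qpp = 0.000000, Gamma_qpq = 0.444444, Gamma_qqq = 0.000000
  tau = 0.166667: gamma = (-0.256944, 0.166667), gamma' = (-0.083333, -0.500000); Gamma_ppp = 0.000000, Gamma_ppq = 0.000000, Gamma_pqq = -2.243056, Gamma_qpp = 0.000000, Gamma_qpq = 0.445820, Gamma_qqq = 0.000000
  tau = 0.333333: gamma = (-0.277778, 0.083333), gamma' = (-0.166667, -0.500000); Gamma_ppp = 0.000000, Gamma_ppq = 0.000000, Gamma_pqq = -2.222222, Gamma_qpp = 0.000000, Gamma_qpq = 0.450000, Gamma_qqq = 0.000000
  tau = 0.500000: gamma = (-0.312500, 0.000000), gamma' = (-0.250000, -0.500000); Gamma_ppp = 0.000000, Gamma_ppq = 0.000000, Gamma_pqq = -2.187500, Gamma_qpp = 0.000000, Gamma_qpq = 0.457143, Gamma_qqq = 0.000000
  tau = 0.666667: gamma = (-0.361111, -0.083333), gamma' = (-0.333333, -0.500000); Gamma_ppp = 0.000000, Gamma_ppq = 0.000000, Gamma_pqq = -2.138889, Gamma_qpp = 0.000000, Gamma_qpq = 0.467532, Gamma_qqq = 0.000000
  tau = 0.833333: gamma = (-0.423611, -0.166667), gamma' = (-0.416667, -0.500000); Gamma_ppp = 0.000000, Gamma_ppq = 0.000000, Gamma_pqq = -2.076389, Gamma_qpp = 0.000000, Gamma_qpq = 0.481605, Gamma_qqq = 0.000000
  tau = 1.000000: gamma = (-0.500000, -0.250000), gamma' = (-0.500000, -0.500000); Gamma_ppp = 0.000000, Gamma_ppq = 0.000000, Gamma_pqq = -2.000000, Gamma_qpp = 0.000000, Gamma_qpq = 0.500000, Gamma_qqq = 0.000000
step 0: V^p = -0.1250, V^q = 1.7500
step 1: k1 = (-1.968750, -0.027778), k2 = (-1.957481, -0.036163), k3 = (-1.955914, -0.035796), k4 = (-1.931187, -0.044463); V <- V + (h/6)(k1 + 2k2 + 2k3 + k4): V^p = -0.7765, V^q = 1.7380
step 2: k1 = (-1.931101, -0.044360), k2 = (-1.892841, -0.053265), k3 = (-1.891218, -0.051978), k4 = (-1.840156, -0.060728); V <- V + (h/6)(k1 + 2k2 + 2k3 + k4): V^p = -1.4065, V^q = 1.7205
step 3: k1 = (-1.839936, -0.060657), k2 = (-1.775676, -0.069307), k3 = (-1.774179, -0.067017), k4 = (-1.698120, -0.074931); V <- V + (h/6)(k1 + 2k2 + 2k3 + k4): V^p = -1.9974, V^q = 1.6978

Answer: V^p = -1.9974, V^q = 1.6978


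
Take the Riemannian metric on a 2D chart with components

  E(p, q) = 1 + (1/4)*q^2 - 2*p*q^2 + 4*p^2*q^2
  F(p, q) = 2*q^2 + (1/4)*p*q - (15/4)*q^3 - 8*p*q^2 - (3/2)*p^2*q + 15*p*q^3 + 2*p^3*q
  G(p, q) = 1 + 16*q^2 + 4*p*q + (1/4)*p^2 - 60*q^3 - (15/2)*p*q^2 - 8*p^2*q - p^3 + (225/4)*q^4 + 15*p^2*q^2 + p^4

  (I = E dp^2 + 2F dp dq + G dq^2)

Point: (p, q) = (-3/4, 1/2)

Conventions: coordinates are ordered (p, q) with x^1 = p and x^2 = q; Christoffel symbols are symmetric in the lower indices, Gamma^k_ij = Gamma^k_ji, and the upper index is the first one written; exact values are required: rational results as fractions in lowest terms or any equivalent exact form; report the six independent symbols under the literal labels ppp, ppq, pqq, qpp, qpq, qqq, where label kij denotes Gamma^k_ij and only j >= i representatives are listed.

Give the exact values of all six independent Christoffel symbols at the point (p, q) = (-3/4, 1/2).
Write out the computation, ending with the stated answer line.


E = 2, F = -13/16, G = 425/256 at the point
E_p = -2, E_q = 4, F_p = 45/16, F_q = -41/8, G_p = -13/4, G_q = 91/16
EG - F^2 = 681/256;  g^inv = (256/681) * [[425/256, 13/16], [13/16, 2]]
first-kind symbols [ij,l] = (1/2)(d_i g_jl + d_j g_il - d_l g_ij): [pp,p] = E_p/2 = -1, [pp,q] = F_p - E_q/2 = 13/16, [pq,p] = E_q/2 = 2, [pq,q] = G_p/2 = -13/8, [qq,p] = F_q - G_p/2 = -7/2, [qq,q] = G_q/2 = 91/32
Gamma^p_ij = (G*[ij,p] - F*[ij,q])/(EG - F^2), Gamma^q_ij = (E*[ij,q] - F*[ij,p])/(EG - F^2)

Answer: Gamma_ppp = -256/681, Gamma_ppq = 512/681, Gamma_pqq = -896/681, Gamma_qpp = 208/681, Gamma_qpq = -416/681, Gamma_qqq = 728/681


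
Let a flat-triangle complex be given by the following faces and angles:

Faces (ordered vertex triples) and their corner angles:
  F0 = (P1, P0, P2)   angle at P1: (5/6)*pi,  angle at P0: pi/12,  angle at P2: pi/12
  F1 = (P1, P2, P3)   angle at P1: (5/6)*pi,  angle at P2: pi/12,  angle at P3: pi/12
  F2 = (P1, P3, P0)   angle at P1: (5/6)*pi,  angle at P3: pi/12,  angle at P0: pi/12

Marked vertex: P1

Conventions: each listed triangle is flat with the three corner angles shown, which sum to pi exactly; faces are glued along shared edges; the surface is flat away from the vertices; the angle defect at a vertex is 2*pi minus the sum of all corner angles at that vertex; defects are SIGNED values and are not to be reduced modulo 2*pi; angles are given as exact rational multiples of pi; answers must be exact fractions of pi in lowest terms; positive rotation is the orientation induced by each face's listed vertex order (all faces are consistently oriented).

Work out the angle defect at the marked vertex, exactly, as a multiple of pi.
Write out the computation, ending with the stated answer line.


Sum of corner angles at P1: (5/2)*pi
defect = 2*pi - (5/2)*pi

Answer: defect(P1) = -pi/2


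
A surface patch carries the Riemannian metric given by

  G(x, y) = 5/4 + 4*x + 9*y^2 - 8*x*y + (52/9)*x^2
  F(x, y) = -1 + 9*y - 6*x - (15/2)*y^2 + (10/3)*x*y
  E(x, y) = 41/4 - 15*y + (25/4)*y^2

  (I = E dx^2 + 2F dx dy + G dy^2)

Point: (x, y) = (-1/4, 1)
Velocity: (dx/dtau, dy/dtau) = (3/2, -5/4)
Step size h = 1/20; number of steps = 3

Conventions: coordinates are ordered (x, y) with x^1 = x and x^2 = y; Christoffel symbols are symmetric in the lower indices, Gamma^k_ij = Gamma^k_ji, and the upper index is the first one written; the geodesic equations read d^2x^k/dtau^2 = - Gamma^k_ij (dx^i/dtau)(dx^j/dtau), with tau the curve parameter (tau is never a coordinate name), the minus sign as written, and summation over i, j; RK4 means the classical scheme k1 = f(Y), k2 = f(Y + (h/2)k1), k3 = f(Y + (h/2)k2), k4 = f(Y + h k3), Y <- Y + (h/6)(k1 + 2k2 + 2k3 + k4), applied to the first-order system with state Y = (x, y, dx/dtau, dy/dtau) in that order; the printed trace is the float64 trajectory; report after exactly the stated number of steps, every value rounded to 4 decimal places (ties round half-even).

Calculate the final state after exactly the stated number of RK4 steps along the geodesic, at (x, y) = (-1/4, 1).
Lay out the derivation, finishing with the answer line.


f(Y) = (dx/dtau, dy/dtau, -Gamma^x_ij Y'^i Y'^j, -Gamma^y_ij Y'^i Y'^j) with the Gammas evaluated at the stage position; h = 0.050000; intermediate values shown to 6 dp
step 0: x = -0.2500, y = 1.0000, dx/dtau = 1.5000, dy/dtau = -1.2500
step 1:
  k1: at (x, y) = (-0.250000, 1.000000), (dx/dtau, dy/dtau) = (1.500000, -1.250000); Gamma_xxx = 0.102941, Gamma_xxy = -0.653691, Gamma_xyy = -3.177432, Gamma_yxx = -0.132353, Gamma_yxy = -0.230969, Gamma_yyy = 1.180507; k1 = (1.500000, -1.250000, 2.281779, -2.412882)
  k2: at (x, y) = (-0.212500, 0.968750), (dx/dtau, dy/dtau) = (1.557044, -1.310322); Gamma_xxx = 0.109036, Gamma_xxy = -0.752313, Gamma_xyy = -2.973822, Gamma_yxx = -0.136124, Gamma_yxy = -0.199749, Gamma_yyy = 1.240690; k2 = (1.557044, -1.310322, 1.771756, -2.615244)
  k3: at (x, y) = (-0.211074, 0.967242), (dx/dtau, dy/dtau) = (1.544294, -1.315381); Gamma_xxx = 0.109328, Gamma_xxy = -0.756724, Gamma_xyy = -2.963954, Gamma_yxx = -0.136282, Gamma_yxy = -0.198213, Gamma_yyy = 1.243586; k3 = (1.544294, -1.315381, 1.793264, -2.631948)
  k4: at (x, y) = (-0.172785, 0.934231), (dx/dtau, dy/dtau) = (1.589663, -1.381597); Gamma_xxx = 0.112195, Gamma_xxy = -0.853889, Gamma_xyy = -2.731228, Gamma_yxx = -0.139456, Gamma_yxy = -0.159272, Gamma_yyy = 1.297444; k4 = (1.589663, -1.381597, 1.179127, -2.823776)
  Y <- Y + (h/6)(k1 + 2k2 + 2k3 + k4): x = -0.1726, y = 0.9343, dx/dtau = 1.5883, dy/dtau = -1.3811
step 2:
  k1: at (x, y) = (-0.172564, 0.934308), (dx/dtau, dy/dtau) = (1.588258, -1.381092); Gamma_xxx = 0.112122, Gamma_xxy = -0.853835, Gamma_xyy = -2.731387, Gamma_yxx = -0.139454, Gamma_yxy = -0.159270, Gamma_yyy = 1.297125; k1 = (1.588258, -1.381092, 1.181228, -2.821104)
  k2: at (x, y) = (-0.132857, 0.899781), (dx/dtau, dy/dtau) = (1.617789, -1.451620); Gamma_xxx = 0.111198, Gamma_xxy = -0.946496, Gamma_xyy = -2.472206, Gamma_yxx = -0.141535, Gamma_yxy = -0.112355, Gamma_yyy = 1.340730; k2 = (1.617789, -1.451620, 0.472871, -2.982467)
  k3: at (x, y) = (-0.132119, 0.898018), (dx/dtau, dy/dtau) = (1.600080, -1.455654); Gamma_xxx = 0.111347, Gamma_xxy = -0.950370, Gamma_xyy = -2.460546, Gamma_yxx = -0.141600, Gamma_yxy = -0.110231, Gamma_yyy = 1.343599; k3 = (1.600080, -1.455654, 0.501510, -2.997951)
  k4: at (x, y) = (-0.092560, 0.861526), (dx/dtau, dy/dtau) = (1.613333, -1.530990); Gamma_xxx = 0.106559, Gamma_xxy = -1.034756, Gamma_xyy = -2.177303, Gamma_yxx = -0.141881, Gamma_yxy = -0.054926, Gamma_yyy = 1.374877; k4 = (1.613333, -1.530990, -0.285602, -3.124655)
  Y <- Y + (h/6)(k1 + 2k2 + 2k3 + k4): x = -0.0923, y = 0.8616, dx/dtau = 1.6120, dy/dtau = -1.5303
step 3:
  k1: at (x, y) = (-0.092253, 0.861586), (dx/dtau, dy/dtau) = (1.611961, -1.530314); Gamma_xxx = 0.106482, Gamma_xxy = -1.034755, Gamma_xyy = -2.177164, Gamma_yxx = -0.141877, Gamma_yxy = -0.054895, Gamma_yyy = 1.374486; k1 = (1.611961, -1.530314, -0.283154, -3.121028)
  k2: at (x, y) = (-0.051954, 0.823329), (dx/dtau, dy/dtau) = (1.604882, -1.608339); Gamma_xxx = 0.097709, Gamma_xxy = -1.107584, Gamma_xyy = -1.875179, Gamma_yxx = -0.139646, Gamma_yxy = 0.008323, Gamma_yyy = 1.389356; k2 = (1.604882, -1.608339, -1.118816, -3.191283)
  k3: at (x, y) = (-0.052131, 0.821378), (dx/dtau, dy/dtau) = (1.583991, -1.610096); Gamma_xxx = 0.097685, Gamma_xxy = -1.110360, Gamma_xyy = -1.863627, Gamma_yxx = -0.139521, Gamma_yxy = 0.010921, Gamma_yyy = 1.392057; k3 = (1.583991, -1.610096, -1.077487, -3.203013)
  k4: at (x, y) = (-0.013053, 0.781082), (dx/dtau, dy/dtau) = (1.558087, -1.690464); Gamma_xxx = 0.085449, Gamma_xxy = -1.167475, Gamma_xyy = -1.551762, Gamma_yxx = -0.133832, Gamma_yxy = 0.081169, Gamma_yyy = 1.389297; k4 = (1.558087, -1.690464, -1.923017, -3.217678)
  Y <- Y + (h/6)(k1 + 2k2 + 2k3 + k4): x = -0.0127, y = 0.7811, dx/dtau = 1.5570, dy/dtau = -1.6897

Answer: x = -0.0127, y = 0.7811, dx/dtau = 1.5570, dy/dtau = -1.6897


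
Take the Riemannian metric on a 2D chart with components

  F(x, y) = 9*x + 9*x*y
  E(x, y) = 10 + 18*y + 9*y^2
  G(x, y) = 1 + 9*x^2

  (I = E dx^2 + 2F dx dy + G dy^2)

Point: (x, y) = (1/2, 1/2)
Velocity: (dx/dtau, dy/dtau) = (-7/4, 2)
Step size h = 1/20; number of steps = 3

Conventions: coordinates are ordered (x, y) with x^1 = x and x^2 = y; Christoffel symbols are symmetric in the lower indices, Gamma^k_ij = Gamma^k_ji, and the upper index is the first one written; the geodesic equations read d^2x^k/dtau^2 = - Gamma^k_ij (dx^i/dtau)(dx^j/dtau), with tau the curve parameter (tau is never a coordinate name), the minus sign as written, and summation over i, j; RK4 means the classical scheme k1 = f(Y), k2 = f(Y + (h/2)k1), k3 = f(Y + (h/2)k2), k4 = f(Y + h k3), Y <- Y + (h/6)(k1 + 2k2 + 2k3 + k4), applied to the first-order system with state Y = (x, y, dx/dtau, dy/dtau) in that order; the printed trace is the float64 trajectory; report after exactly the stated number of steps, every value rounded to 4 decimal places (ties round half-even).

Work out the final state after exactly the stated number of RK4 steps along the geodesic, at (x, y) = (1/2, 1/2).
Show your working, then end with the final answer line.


f(Y) = (dx/dtau, dy/dtau, -Gamma^x_ij Y'^i Y'^j, -Gamma^y_ij Y'^i Y'^j) with the Gammas evaluated at the stage position; h = 0.050000; intermediate values shown to 6 dp
step 0: x = 0.5000, y = 0.5000, dx/dtau = -1.7500, dy/dtau = 2.0000
step 1:
  k1: at (x, y) = (0.500000, 0.500000), (dx/dtau, dy/dtau) = (-1.750000, 2.000000); Gamma_xxx = 0.000000, Gamma_xxy = 0.574468, Gamma_xyy = 0.000000, Gamma_yxx = 0.000000, Gamma_yxy = 0.191489, Gamma_yyy = 0.000000; k1 = (-1.750000, 2.000000, 4.021277, 1.340426)
  k2: at (x, y) = (0.456250, 0.550000), (dx/dtau, dy/dtau) = (-1.649468, 2.033511); Gamma_xxx = 0.000000, Gamma_xxy = 0.569481, Gamma_xyy = 0.000000, Gamma_yxx = 0.000000, Gamma_yxy = 0.167630, Gamma_yyy = 0.000000; k2 = (-1.649468, 2.033511, 3.820321, 1.124530)
  k3: at (x, y) = (0.458763, 0.550838), (dx/dtau, dy/dtau) = (-1.654492, 2.028113); Gamma_xxx = 0.000000, Gamma_xxy = 0.568766, Gamma_xyy = 0.000000, Gamma_yxx = 0.000000, Gamma_yxy = 0.168250, Gamma_yyy = 0.000000; k3 = (-1.654492, 2.028113, 3.816983, 1.129126)
  k4: at (x, y) = (0.417275, 0.601406), (dx/dtau, dy/dtau) = (-1.559151, 2.056456); Gamma_xxx = 0.000000, Gamma_xxy = 0.561950, Gamma_xyy = 0.000000, Gamma_yxx = 0.000000, Gamma_yxy = 0.146426, Gamma_yyy = 0.000000; k4 = (-1.559151, 2.056456, 3.603589, 0.938981)
  Y <- Y + (h/6)(k1 + 2k2 + 2k3 + k4): x = 0.4174, y = 0.6015, dx/dtau = -1.5592, dy/dtau = 2.0566
step 2:
  k1: at (x, y) = (0.417358, 0.601498), (dx/dtau, dy/dtau) = (-1.559171, 2.056556); Gamma_xxx = 0.000000, Gamma_xxy = 0.561911, Gamma_xyy = 0.000000, Gamma_yxx = 0.000000, Gamma_yxy = 0.146437, Gamma_yyy = 0.000000; k1 = (-1.559171, 2.056556, 3.603558, 0.939104)
  k2: at (x, y) = (0.378378, 0.652911), (dx/dtau, dy/dtau) = (-1.469082, 2.080034); Gamma_xxx = 0.000000, Gamma_xxy = 0.553480, Gamma_xyy = 0.000000, Gamma_yxx = 0.000000, Gamma_yxy = 0.126701, Gamma_yyy = 0.000000; k2 = (-1.469082, 2.080034, 3.382582, 0.774328)
  k3: at (x, y) = (0.380631, 0.653498), (dx/dtau, dy/dtau) = (-1.474607, 2.075914); Gamma_xxx = 0.000000, Gamma_xxy = 0.553001, Gamma_xyy = 0.000000, Gamma_yxx = 0.000000, Gamma_yxy = 0.127299, Gamma_yyy = 0.000000; k3 = (-1.474607, 2.075914, 3.385643, 0.779366)
  k4: at (x, y) = (0.343627, 0.705293), (dx/dtau, dy/dtau) = (-1.389889, 2.095524); Gamma_xxx = 0.000000, Gamma_xxy = 0.543569, Gamma_xyy = 0.000000, Gamma_yxx = 0.000000, Gamma_yxy = 0.109533, Gamma_yyy = 0.000000; k4 = (-1.389889, 2.095524, 3.166339, 0.638037)
  Y <- Y + (h/6)(k1 + 2k2 + 2k3 + k4): x = 0.3437, y = 0.7054, dx/dtau = -1.3900, dy/dtau = 2.0956
step 3:
  k1: at (x, y) = (0.343721, 0.705364), (dx/dtau, dy/dtau) = (-1.389951, 2.095594); Gamma_xxx = 0.000000, Gamma_xxy = 0.543539, Gamma_xyy = 0.000000, Gamma_yxx = 0.000000, Gamma_yxy = 0.109552, Gamma_yyy = 0.000000; k1 = (-1.389951, 2.095594, 3.166410, 0.638199)
  k2: at (x, y) = (0.308972, 0.757754), (dx/dtau, dy/dtau) = (-1.310791, 2.111549); Gamma_xxx = 0.000000, Gamma_xxy = 0.533255, Gamma_xyy = 0.000000, Gamma_yxx = 0.000000, Gamma_yxy = 0.093734, Gamma_yyy = 0.000000; k2 = (-1.310791, 2.111549, 2.951885, 0.518872)
  k3: at (x, y) = (0.310951, 0.758153), (dx/dtau, dy/dtau) = (-1.316154, 2.108566); Gamma_xxx = 0.000000, Gamma_xxy = 0.532951, Gamma_xyy = 0.000000, Gamma_yxx = 0.000000, Gamma_yxy = 0.094259, Gamma_yyy = 0.000000; k3 = (-1.316154, 2.108566, 2.958088, 0.523174)
  k4: at (x, y) = (0.277913, 0.810792), (dx/dtau, dy/dtau) = (-1.242047, 2.121752); Gamma_xxx = 0.000000, Gamma_xxy = 0.522246, Gamma_xyy = 0.000000, Gamma_yxx = 0.000000, Gamma_yxy = 0.080152, Gamma_yyy = 0.000000; k4 = (-1.242047, 2.121752, 2.752568, 0.422453)
  Y <- Y + (h/6)(k1 + 2k2 + 2k3 + k4): x = 0.2780, y = 0.8108, dx/dtau = -1.2421, dy/dtau = 2.1218

Answer: x = 0.2780, y = 0.8108, dx/dtau = -1.2421, dy/dtau = 2.1218


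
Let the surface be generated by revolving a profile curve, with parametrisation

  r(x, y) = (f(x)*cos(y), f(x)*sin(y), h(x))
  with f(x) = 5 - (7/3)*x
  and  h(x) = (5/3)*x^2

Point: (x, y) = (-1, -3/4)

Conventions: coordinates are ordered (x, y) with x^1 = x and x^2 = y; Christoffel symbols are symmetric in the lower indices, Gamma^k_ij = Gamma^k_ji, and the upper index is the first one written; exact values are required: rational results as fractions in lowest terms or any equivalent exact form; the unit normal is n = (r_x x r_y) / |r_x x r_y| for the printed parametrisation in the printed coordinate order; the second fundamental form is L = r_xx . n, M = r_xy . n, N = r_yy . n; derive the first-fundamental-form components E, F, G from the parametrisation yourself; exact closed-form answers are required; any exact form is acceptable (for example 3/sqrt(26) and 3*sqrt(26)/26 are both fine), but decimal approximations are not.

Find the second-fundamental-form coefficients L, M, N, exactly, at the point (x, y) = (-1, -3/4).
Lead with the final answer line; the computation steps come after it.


Answer: L = -70*sqrt(149)/447, M = 0, N = -220*sqrt(149)/447

f = 22/3, f' = -7/3, f'' = 0, h' = -10/3, h'' = 10/3
E = 149/9, F = 0, G = 484/9; answer radicand W^2 = 149/9
unnormalised second-form numerators: l = -70/9, m = 0, n = -220/9; L = l/sqrt(149/9), and similarly M = m/sqrt(W^2), N = n/sqrt(W^2)


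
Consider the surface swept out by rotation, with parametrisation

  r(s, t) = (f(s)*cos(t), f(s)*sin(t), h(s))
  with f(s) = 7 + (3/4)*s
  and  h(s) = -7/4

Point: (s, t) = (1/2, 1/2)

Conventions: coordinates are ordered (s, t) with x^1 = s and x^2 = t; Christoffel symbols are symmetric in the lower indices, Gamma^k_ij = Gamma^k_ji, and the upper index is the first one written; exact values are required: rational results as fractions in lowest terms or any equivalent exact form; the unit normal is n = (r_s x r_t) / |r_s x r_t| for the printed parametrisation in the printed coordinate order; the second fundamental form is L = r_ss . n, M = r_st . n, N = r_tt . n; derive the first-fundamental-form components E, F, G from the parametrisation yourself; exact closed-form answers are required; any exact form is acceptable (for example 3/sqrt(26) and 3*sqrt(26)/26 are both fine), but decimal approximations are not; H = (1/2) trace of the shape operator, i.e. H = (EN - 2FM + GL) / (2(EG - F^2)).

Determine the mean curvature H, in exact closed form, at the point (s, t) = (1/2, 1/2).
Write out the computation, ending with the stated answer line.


f = 59/8, f' = 3/4, f'' = 0, h' = 0, h'' = 0
E = 9/16, F = 0, G = 3481/64; answer radicand W^2 = 9/16
unnormalised second-form numerators: l = 0, m = 0, n = 0; L = l/sqrt(9/16), and similarly M = m/sqrt(W^2), N = n/sqrt(W^2)
H = (E*n - 2*F*m + G*l) / (2*(EG - F^2)*sqrt(W^2)); E*n - 2*F*m + G*l = 0, EG - F^2 = 31329/1024, so H = (0)/sqrt(9/16)

Answer: H = 0


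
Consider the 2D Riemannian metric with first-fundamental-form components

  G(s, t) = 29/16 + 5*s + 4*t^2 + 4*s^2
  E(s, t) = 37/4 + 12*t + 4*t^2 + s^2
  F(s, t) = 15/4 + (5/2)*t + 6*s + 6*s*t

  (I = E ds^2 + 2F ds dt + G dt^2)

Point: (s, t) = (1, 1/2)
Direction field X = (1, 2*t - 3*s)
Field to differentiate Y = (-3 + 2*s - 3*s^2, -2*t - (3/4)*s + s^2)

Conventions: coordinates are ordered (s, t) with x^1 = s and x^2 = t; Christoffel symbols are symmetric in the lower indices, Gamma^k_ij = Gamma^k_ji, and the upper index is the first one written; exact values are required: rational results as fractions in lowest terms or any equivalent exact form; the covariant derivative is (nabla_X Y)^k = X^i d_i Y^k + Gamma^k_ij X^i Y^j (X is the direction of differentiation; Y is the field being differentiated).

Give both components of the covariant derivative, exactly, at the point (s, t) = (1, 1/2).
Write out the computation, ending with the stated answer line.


E = 69/4, F = 14, G = 189/16 at the point
E_s = 2, E_t = 16, F_s = 9, F_t = 17/2, G_s = 13, G_t = 4
EG - F^2 = 497/64;  g^inv = (64/497) * [[189/16, -14], [-14, 69/4]]
first-kind symbols [ij,l] = (1/2)(d_i g_jl + d_j g_il - d_l g_ij): [ss,s] = E_s/2 = 1, [ss,t] = F_s - E_t/2 = 1, [st,s] = E_t/2 = 8, [st,t] = G_s/2 = 13/2, [tt,s] = F_t - G_s/2 = 2, [tt,t] = G_t/2 = 2
Gamma^s_ij = (G*[ij,s] - F*[ij,t])/(EG - F^2), Gamma^t_ij = (E*[ij,t] - F*[ij,s])/(EG - F^2)
Gamma_sss = -20/71, Gamma_sst = 32/71, Gamma_stt = -40/71, Gamma_tss = 208/497, Gamma_tst = 8/497, Gamma_ttt = 416/497
X = (1, -2), Y = (-4, -3/4) at the point

Answer: (nabla_X Y)^s = -32/71, (nabla_X Y)^t = 9837/1988


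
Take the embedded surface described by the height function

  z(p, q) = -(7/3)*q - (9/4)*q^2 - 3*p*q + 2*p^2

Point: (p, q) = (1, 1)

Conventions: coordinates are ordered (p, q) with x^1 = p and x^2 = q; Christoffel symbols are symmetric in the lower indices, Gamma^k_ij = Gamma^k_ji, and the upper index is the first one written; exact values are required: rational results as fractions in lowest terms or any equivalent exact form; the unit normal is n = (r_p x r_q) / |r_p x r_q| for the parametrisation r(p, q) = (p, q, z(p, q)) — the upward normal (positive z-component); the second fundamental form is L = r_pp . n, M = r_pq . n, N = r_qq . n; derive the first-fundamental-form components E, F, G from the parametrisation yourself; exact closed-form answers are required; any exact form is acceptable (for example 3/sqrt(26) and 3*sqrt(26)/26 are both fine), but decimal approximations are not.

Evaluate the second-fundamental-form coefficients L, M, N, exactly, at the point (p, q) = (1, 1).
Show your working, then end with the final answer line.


z_p = 1, z_q = -59/6, z_pp = 4, z_pq = -3, z_qq = -9/2
E = 2, F = -59/6, G = 3517/36; answer radicand W^2 = 3553/36
unnormalised second-form numerators: l = 4, m = -3, n = -9/2; L = l/sqrt(3553/36), and similarly M = m/sqrt(W^2), N = n/sqrt(W^2)

Answer: L = 24*sqrt(3553)/3553, M = -18*sqrt(3553)/3553, N = -27*sqrt(3553)/3553


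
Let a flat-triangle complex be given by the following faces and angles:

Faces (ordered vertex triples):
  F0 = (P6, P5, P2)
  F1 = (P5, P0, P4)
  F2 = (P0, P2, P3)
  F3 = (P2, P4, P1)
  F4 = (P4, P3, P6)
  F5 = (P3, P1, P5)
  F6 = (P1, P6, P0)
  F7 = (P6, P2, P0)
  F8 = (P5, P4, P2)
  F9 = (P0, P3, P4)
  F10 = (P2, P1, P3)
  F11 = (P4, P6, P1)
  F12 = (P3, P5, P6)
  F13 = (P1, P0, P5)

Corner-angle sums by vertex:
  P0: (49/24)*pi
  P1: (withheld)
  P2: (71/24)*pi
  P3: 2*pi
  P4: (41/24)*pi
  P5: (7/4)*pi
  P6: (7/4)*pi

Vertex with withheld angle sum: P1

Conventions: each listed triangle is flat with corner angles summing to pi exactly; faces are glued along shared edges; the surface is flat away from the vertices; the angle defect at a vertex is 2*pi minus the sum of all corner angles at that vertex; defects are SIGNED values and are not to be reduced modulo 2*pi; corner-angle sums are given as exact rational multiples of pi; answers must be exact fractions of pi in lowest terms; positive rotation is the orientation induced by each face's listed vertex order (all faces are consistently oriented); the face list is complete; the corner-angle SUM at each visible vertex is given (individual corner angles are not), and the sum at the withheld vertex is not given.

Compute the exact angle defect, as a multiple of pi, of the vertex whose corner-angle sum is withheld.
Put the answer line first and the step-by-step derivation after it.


Answer: defect(P1) = (5/24)*pi

V = 7, E = 21, F = 14; chi = V - E + F = 0
Gauss-Bonnet: total defect = 2*pi*chi = 0; visible defects sum to (-5/24)*pi


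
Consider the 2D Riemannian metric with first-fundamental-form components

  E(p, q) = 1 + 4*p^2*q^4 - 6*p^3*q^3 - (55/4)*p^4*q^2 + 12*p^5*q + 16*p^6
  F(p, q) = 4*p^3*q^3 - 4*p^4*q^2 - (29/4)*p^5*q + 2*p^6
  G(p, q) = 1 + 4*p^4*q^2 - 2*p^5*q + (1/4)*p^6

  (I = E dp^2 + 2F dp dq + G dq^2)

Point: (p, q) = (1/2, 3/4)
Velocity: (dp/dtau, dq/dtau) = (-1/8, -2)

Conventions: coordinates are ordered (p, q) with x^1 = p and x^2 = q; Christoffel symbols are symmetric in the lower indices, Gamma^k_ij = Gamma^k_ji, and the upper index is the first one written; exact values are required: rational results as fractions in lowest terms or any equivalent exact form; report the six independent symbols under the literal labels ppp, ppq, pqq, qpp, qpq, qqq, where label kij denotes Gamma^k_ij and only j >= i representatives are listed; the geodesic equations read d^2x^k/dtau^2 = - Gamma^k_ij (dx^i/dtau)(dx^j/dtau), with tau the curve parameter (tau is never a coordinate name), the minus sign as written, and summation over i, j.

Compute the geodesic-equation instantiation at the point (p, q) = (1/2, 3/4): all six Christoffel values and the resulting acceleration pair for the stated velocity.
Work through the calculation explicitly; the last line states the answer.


E = 1073/1024, F = -35/512, G = 281/256 at the point
E_p = 21/16, E_q = -63/128, F_p = -303/256, F_q = 31/128, G_p = 45/64, G_q = 5/16
EG - F^2 = 1173/1024;  g^inv = (1024/1173) * [[281/256, 35/512], [35/512, 1073/1024]]
first-kind symbols [ij,l] = (1/2)(d_i g_jl + d_j g_il - d_l g_ij): [pp,p] = E_p/2 = 21/32, [pp,q] = F_p - E_q/2 = -15/16, [pq,p] = E_q/2 = -63/256, [pq,q] = G_p/2 = 45/128, [qq,p] = F_q - G_p/2 = -7/64, [qq,q] = G_q/2 = 5/32
Gamma^p_ij = (G*[ij,p] - F*[ij,q])/(EG - F^2), Gamma^q_ij = (E*[ij,q] - F*[ij,p])/(EG - F^2)
Gamma_ppp = 224/391, Gamma_ppq = -84/391, Gamma_pqq = -112/1173, Gamma_qpp = -320/391, Gamma_qpq = 120/391, Gamma_qqq = 160/1173
d^2p/dtau^2 = -(Gamma_ppp*(-1/8)^2 + 2*Gamma_ppq*(-1/8)*(-2) + Gamma_pqq*(-2)^2) = 49/102
d^2q/dtau^2 = -(Gamma_qpp*(-1/8)^2 + 2*Gamma_qpq*(-1/8)*(-2) + Gamma_qqq*(-2)^2) = -35/51

Answer: Gamma_ppp = 224/391, Gamma_ppq = -84/391, Gamma_pqq = -112/1173, Gamma_qpp = -320/391, Gamma_qpq = 120/391, Gamma_qqq = 160/1173; accelerations (d^2p/dtau^2, d^2q/dtau^2) = (49/102, -35/51)


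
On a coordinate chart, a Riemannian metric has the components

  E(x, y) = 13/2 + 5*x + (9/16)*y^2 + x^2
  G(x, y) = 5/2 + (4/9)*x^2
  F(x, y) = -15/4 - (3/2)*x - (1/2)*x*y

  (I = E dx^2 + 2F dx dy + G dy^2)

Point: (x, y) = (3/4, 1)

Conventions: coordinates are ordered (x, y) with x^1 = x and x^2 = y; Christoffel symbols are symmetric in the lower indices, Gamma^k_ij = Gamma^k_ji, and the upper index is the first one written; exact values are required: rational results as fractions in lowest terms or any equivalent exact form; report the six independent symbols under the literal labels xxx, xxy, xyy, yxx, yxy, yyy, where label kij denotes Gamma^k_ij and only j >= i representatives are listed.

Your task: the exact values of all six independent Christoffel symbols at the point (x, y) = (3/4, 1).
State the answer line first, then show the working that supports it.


Answer: Gamma_xxx = -17/14, Gamma_xxy = 211/238, Gamma_xyy = -11/21, Gamma_yxx = -13/4, Gamma_yxy = 185/102, Gamma_yyy = -1

E = 91/8, F = -21/4, G = 11/4 at the point
E_x = 13/2, E_y = 9/8, F_x = -2, F_y = -3/8, G_x = 2/3, G_y = 0
EG - F^2 = 119/32;  g^inv = (32/119) * [[11/4, 21/4], [21/4, 91/8]]
first-kind symbols [ij,l] = (1/2)(d_i g_jl + d_j g_il - d_l g_ij): [xx,x] = E_x/2 = 13/4, [xx,y] = F_x - E_y/2 = -41/16, [xy,x] = E_y/2 = 9/16, [xy,y] = G_x/2 = 1/3, [yy,x] = F_y - G_x/2 = -17/24, [yy,y] = G_y/2 = 0
Gamma^x_ij = (G*[ij,x] - F*[ij,y])/(EG - F^2), Gamma^y_ij = (E*[ij,y] - F*[ij,x])/(EG - F^2)


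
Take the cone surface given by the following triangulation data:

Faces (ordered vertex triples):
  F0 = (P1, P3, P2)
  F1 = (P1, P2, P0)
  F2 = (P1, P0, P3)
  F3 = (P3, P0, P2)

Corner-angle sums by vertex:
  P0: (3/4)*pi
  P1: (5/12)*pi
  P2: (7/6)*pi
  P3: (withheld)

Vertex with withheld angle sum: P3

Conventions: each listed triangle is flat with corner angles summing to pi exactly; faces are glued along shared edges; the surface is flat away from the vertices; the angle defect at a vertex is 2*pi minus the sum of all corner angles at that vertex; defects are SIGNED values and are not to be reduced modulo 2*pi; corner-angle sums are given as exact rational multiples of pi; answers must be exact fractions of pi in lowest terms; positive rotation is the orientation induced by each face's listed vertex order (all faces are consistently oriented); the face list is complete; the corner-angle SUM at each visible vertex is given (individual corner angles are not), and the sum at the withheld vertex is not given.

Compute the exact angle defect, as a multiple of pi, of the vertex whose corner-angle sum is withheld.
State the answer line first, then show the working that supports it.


Answer: defect(P3) = pi/3

V = 4, E = 6, F = 4; chi = V - E + F = 2
Gauss-Bonnet: total defect = 2*pi*chi = 4*pi; visible defects sum to (11/3)*pi


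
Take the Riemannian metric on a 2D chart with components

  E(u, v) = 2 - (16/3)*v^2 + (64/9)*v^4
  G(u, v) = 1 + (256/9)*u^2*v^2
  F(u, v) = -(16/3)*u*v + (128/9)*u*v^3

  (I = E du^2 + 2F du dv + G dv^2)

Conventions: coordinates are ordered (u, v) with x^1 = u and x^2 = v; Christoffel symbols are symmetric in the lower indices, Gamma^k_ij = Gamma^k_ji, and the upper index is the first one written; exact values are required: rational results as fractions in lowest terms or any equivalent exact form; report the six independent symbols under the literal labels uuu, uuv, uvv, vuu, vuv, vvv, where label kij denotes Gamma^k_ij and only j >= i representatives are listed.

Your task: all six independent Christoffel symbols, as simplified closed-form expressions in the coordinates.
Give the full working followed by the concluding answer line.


E = 2 - (16/3)*v^2 + (64/9)*v^4; F = -(16/3)*u*v + (128/9)*u*v^3; G = 1 + (256/9)*u^2*v^2
Gamma^k_ij = (1/2) g^{kl} (d_i g_jl + d_j g_il - d_l g_ij), with g^inv = (1/(EG-F^2)) [[G, -F], [-F, E]]
first partials: E_u = 0, E_v = -(32/3)*v + (256/9)*v^3, F_u = -(16/3)*v + (128/9)*v^3, F_v = -(16/3)*u + (128/3)*u*v^2, G_u = (512/9)*u*v^2, G_v = (512/9)*u^2*v
D = EG - F^2 = 2 - (16/3)*v^2 + (64/9)*v^4 + (256/9)*u^2*v^2
expanded: Gamma^u_uu = (G E_u - 2F F_u + F E_v)/(2D), Gamma^u_uv = (G E_v - F G_u)/(2D), Gamma^u_vv = (2G F_v - G G_u - F G_v)/(2D), Gamma^v_uu = (2E F_u - E E_v - F E_u)/(2D), Gamma^v_uv = (E G_u - F E_v)/(2D), Gamma^v_vv = (E G_v - 2F F_v + F G_u)/(2D); substitute and cancel common factors

Answer: Gamma_uuu = 0, Gamma_uuv = (64*v^3 - 24*v)/(128*u^2*v^2 + 32*v^4 - 24*v^2 + 9), Gamma_uvv = (64*u*v^2 - 24*u)/(128*u^2*v^2 + 32*v^4 - 24*v^2 + 9), Gamma_vuu = 0, Gamma_vuv = 128*u*v^2/(128*u^2*v^2 + 32*v^4 - 24*v^2 + 9), Gamma_vvv = 128*u^2*v/(128*u^2*v^2 + 32*v^4 - 24*v^2 + 9)


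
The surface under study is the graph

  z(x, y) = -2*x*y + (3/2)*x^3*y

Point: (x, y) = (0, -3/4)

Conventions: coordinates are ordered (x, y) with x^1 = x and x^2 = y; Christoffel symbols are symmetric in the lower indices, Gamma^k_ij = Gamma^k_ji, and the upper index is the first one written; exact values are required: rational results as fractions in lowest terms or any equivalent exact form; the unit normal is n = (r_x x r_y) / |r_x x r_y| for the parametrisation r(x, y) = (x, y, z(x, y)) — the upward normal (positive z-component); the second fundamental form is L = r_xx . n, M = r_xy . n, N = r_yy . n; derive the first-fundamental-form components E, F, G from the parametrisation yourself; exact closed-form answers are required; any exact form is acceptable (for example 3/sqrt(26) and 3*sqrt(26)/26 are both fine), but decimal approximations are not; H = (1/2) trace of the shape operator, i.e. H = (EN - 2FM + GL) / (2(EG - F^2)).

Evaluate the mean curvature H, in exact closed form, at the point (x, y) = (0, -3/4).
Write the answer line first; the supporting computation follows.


Answer: H = 0

z_x = 3/2, z_y = 0, z_xx = 0, z_xy = -2, z_yy = 0
E = 13/4, F = 0, G = 1; answer radicand W^2 = 13/4
unnormalised second-form numerators: l = 0, m = -2, n = 0; L = l/sqrt(13/4), and similarly M = m/sqrt(W^2), N = n/sqrt(W^2)
H = (E*n - 2*F*m + G*l) / (2*(EG - F^2)*sqrt(W^2)); E*n - 2*F*m + G*l = 0, EG - F^2 = 13/4, so H = (0)/sqrt(13/4)


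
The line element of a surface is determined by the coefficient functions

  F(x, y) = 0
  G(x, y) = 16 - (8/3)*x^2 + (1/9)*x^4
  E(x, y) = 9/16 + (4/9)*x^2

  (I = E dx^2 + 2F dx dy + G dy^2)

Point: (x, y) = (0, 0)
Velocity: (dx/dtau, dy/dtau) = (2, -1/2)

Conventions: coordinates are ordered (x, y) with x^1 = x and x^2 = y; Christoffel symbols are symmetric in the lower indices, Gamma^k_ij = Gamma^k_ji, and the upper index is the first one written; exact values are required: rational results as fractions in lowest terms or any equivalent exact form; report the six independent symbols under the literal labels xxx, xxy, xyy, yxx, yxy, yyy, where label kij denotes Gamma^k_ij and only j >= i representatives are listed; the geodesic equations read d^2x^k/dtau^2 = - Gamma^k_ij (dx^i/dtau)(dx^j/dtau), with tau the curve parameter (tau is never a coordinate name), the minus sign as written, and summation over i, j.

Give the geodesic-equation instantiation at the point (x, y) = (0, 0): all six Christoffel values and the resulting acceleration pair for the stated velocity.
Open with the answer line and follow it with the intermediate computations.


Answer: Gamma_xxx = 0, Gamma_xxy = 0, Gamma_xyy = 0, Gamma_yxx = 0, Gamma_yxy = 0, Gamma_yyy = 0; accelerations (d^2x/dtau^2, d^2y/dtau^2) = (0, 0)

E = 9/16, F = 0, G = 16 at the point
E_x = 0, E_y = 0, F_x = 0, F_y = 0, G_x = 0, G_y = 0
EG - F^2 = 9;  g^inv = (1/9) * [[16, 0], [0, 9/16]]
first-kind symbols [ij,l] = (1/2)(d_i g_jl + d_j g_il - d_l g_ij): [xx,x] = E_x/2 = 0, [xx,y] = F_x - E_y/2 = 0, [xy,x] = E_y/2 = 0, [xy,y] = G_x/2 = 0, [yy,x] = F_y - G_x/2 = 0, [yy,y] = G_y/2 = 0
Gamma^x_ij = (G*[ij,x] - F*[ij,y])/(EG - F^2), Gamma^y_ij = (E*[ij,y] - F*[ij,x])/(EG - F^2)
Gamma_xxx = 0, Gamma_xxy = 0, Gamma_xyy = 0, Gamma_yxx = 0, Gamma_yxy = 0, Gamma_yyy = 0
d^2x/dtau^2 = -(Gamma_xxx*(2)^2 + 2*Gamma_xxy*(2)*(-1/2) + Gamma_xyy*(-1/2)^2) = 0
d^2y/dtau^2 = -(Gamma_yxx*(2)^2 + 2*Gamma_yxy*(2)*(-1/2) + Gamma_yyy*(-1/2)^2) = 0
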